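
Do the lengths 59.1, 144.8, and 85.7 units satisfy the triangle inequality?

The two shorter sides sum to 144.8, exactly equal to the longest side 144.8.
That gives only a degenerate (flat) triangle — the inequality must be strict.

No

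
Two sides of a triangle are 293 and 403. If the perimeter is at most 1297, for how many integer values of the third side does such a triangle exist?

491

Triangle inequality: 110 < x < 696. Perimeter ≤ 1297 gives x ≤ 1297 − 293 − 403 = 601.
So 110 < x ≤ 601; integers 111 through 601: 491 values.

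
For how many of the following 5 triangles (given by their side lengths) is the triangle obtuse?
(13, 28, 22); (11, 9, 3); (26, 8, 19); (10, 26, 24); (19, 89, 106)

(13,28,22): 13²+22² = 653 < 784 = 28² → obtuse
(11,9,3): 3²+9² = 90 < 121 = 11² → obtuse
(26,8,19): 8²+19² = 425 < 676 = 26² → obtuse
(10,26,24): 10²+24² = 676 = 26² → right
(19,89,106): 19²+89² = 8282 < 11236 = 106² → obtuse
4 of the 5 are obtuse.

4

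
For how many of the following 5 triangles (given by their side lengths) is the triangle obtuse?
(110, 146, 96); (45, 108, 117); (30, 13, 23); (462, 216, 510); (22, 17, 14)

1

(110,146,96): 96²+110² = 21316 = 146² → right
(45,108,117): 45²+108² = 13689 = 117² → right
(30,13,23): 13²+23² = 698 < 900 = 30² → obtuse
(462,216,510): 216²+462² = 260100 = 510² → right
(22,17,14): 14²+17² = 485 > 484 = 22² → acute
1 of the 5 is obtuse.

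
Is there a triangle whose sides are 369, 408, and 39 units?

No

The two shorter sides sum to 408, exactly equal to the longest side 408.
That gives only a degenerate (flat) triangle — the inequality must be strict.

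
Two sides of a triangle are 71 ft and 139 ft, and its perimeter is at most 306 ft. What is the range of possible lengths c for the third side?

Triangle inequality alone gives 68 < c < 210.
The perimeter condition gives c ≤ 306 − 71 − 139 = 96.
Intersecting the two: 68 < c ≤ 96.

68 < c ≤ 96 ft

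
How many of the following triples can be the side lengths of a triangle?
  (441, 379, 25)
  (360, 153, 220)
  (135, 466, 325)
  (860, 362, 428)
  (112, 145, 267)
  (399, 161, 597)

(25,379,441): 25+379 ≤ 441 → not valid
(153,220,360): 153+220 > 360 → valid
(135,325,466): 135+325 ≤ 466 → not valid
(362,428,860): 362+428 ≤ 860 → not valid
(112,145,267): 112+145 ≤ 267 → not valid
(161,399,597): 161+399 ≤ 597 → not valid
1 of the 6 triples forms a triangle.

1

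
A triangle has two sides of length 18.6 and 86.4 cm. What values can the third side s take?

67.8 < s < 105.0

By the triangle inequality, s must be less than 18.6 + 86.4 = 105.0 and greater than |18.6 − 86.4| = 67.8.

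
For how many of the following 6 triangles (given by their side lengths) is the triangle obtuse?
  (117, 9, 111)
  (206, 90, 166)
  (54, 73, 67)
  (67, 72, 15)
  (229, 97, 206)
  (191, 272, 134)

5

(117,9,111): 9²+111² = 12402 < 13689 = 117² → obtuse
(206,90,166): 90²+166² = 35656 < 42436 = 206² → obtuse
(54,73,67): 54²+67² = 7405 > 5329 = 73² → acute
(67,72,15): 15²+67² = 4714 < 5184 = 72² → obtuse
(229,97,206): 97²+206² = 51845 < 52441 = 229² → obtuse
(191,272,134): 134²+191² = 54437 < 73984 = 272² → obtuse
5 of the 6 are obtuse.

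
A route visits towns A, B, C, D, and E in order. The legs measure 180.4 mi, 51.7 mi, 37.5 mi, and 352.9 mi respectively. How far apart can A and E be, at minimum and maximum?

83.3 ≤ AE ≤ 622.5 mi

The maximum is all hops collinear in one direction: 180.4 + 51.7 + 37.5 + 352.9 = 622.5.
The longest hop is 352.9; the others sum to 269.6. Folding the others back against it leaves at least 352.9 − 269.6 = 83.3.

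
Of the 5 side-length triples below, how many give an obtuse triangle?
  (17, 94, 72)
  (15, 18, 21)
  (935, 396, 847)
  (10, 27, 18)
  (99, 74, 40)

2

(17,94,72): 17+72 ≤ 94, not a triangle
(15,18,21): 15²+18² = 549 > 441 = 21² → acute
(935,396,847): 396²+847² = 874225 = 935² → right
(10,27,18): 10²+18² = 424 < 729 = 27² → obtuse
(99,74,40): 40²+74² = 7076 < 9801 = 99² → obtuse
2 of the 5 are obtuse.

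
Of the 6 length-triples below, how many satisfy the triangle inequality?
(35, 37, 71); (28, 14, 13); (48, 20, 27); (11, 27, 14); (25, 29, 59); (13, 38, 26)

(35,37,71): 35+37 > 71 → valid
(13,14,28): 13+14 ≤ 28 → not valid
(20,27,48): 20+27 ≤ 48 → not valid
(11,14,27): 11+14 ≤ 27 → not valid
(25,29,59): 25+29 ≤ 59 → not valid
(13,26,38): 13+26 > 38 → valid
2 of the 6 triples form a triangle.

2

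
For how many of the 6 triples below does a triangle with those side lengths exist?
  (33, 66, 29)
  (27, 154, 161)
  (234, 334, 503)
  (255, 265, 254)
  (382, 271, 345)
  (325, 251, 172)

(29,33,66): 29+33 ≤ 66 → not valid
(27,154,161): 27+154 > 161 → valid
(234,334,503): 234+334 > 503 → valid
(254,255,265): 254+255 > 265 → valid
(271,345,382): 271+345 > 382 → valid
(172,251,325): 172+251 > 325 → valid
5 of the 6 triples form a triangle.

5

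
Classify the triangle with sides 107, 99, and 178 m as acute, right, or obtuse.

Compare the square of the longest side to the sum of squares of the other two: 99² + 107² = 21250 < 31684 = 178².

obtuse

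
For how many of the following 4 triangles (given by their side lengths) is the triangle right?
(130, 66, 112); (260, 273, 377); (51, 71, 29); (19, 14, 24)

(130,66,112): 66²+112² = 16900 = 130² → right
(260,273,377): 260²+273² = 142129 = 377² → right
(51,71,29): 29²+51² = 3442 < 5041 = 71² → obtuse
(19,14,24): 14²+19² = 557 < 576 = 24² → obtuse
2 of the 4 are right.

2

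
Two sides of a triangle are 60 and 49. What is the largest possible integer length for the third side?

The third side must be strictly less than 60 + 49 = 109.
The largest integer below 109 is 108.

108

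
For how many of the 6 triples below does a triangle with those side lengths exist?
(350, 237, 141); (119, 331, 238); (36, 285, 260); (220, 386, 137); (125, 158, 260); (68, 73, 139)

5

(141,237,350): 141+237 > 350 → valid
(119,238,331): 119+238 > 331 → valid
(36,260,285): 36+260 > 285 → valid
(137,220,386): 137+220 ≤ 386 → not valid
(125,158,260): 125+158 > 260 → valid
(68,73,139): 68+73 > 139 → valid
5 of the 6 triples form a triangle.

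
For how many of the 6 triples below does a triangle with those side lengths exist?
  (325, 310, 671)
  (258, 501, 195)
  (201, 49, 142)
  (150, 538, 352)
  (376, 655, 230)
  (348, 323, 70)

1

(310,325,671): 310+325 ≤ 671 → not valid
(195,258,501): 195+258 ≤ 501 → not valid
(49,142,201): 49+142 ≤ 201 → not valid
(150,352,538): 150+352 ≤ 538 → not valid
(230,376,655): 230+376 ≤ 655 → not valid
(70,323,348): 70+323 > 348 → valid
1 of the 6 triples forms a triangle.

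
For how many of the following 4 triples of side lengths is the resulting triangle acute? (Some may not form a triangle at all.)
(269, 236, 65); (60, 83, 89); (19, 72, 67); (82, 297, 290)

(269,236,65): 65²+236² = 59921 < 72361 = 269² → obtuse
(60,83,89): 60²+83² = 10489 > 7921 = 89² → acute
(19,72,67): 19²+67² = 4850 < 5184 = 72² → obtuse
(82,297,290): 82²+290² = 90824 > 88209 = 297² → acute
2 of the 4 are acute.

2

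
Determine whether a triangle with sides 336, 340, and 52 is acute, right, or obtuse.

Compare the square of the longest side to the sum of squares of the other two: 52² + 336² = 115600 = 340².

right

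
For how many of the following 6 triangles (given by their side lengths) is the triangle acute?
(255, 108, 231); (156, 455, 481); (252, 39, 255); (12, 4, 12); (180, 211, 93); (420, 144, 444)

1

(255,108,231): 108²+231² = 65025 = 255² → right
(156,455,481): 156²+455² = 231361 = 481² → right
(252,39,255): 39²+252² = 65025 = 255² → right
(12,4,12): 4²+12² = 160 > 144 = 12² → acute
(180,211,93): 93²+180² = 41049 < 44521 = 211² → obtuse
(420,144,444): 144²+420² = 197136 = 444² → right
1 of the 6 is acute.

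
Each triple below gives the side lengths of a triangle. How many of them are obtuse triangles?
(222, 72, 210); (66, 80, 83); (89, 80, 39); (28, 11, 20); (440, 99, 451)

(222,72,210): 72²+210² = 49284 = 222² → right
(66,80,83): 66²+80² = 10756 > 6889 = 83² → acute
(89,80,39): 39²+80² = 7921 = 89² → right
(28,11,20): 11²+20² = 521 < 784 = 28² → obtuse
(440,99,451): 99²+440² = 203401 = 451² → right
1 of the 5 is obtuse.

1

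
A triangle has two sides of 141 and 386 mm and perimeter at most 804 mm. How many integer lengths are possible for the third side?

Triangle inequality: 245 < x < 527. Perimeter ≤ 804 gives x ≤ 804 − 141 − 386 = 277.
So 245 < x ≤ 277; integers 246 through 277: 32 values.

32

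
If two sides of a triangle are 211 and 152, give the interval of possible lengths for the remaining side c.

59 < c < 363

By the triangle inequality, c must be less than 211 + 152 = 363 and greater than |211 − 152| = 59.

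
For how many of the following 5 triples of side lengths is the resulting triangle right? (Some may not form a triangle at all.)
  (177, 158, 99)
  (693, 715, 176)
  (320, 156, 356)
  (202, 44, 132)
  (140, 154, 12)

(177,158,99): 99²+158² = 34765 > 31329 = 177² → acute
(693,715,176): 176²+693² = 511225 = 715² → right
(320,156,356): 156²+320² = 126736 = 356² → right
(202,44,132): 44+132 ≤ 202, not a triangle
(140,154,12): 12+140 ≤ 154, not a triangle
2 of the 5 are right.

2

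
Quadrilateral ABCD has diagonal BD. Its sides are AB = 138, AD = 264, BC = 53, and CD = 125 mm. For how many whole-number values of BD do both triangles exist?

From triangle ABD: 126 < BD < 402.
From triangle CBD: 72 < BD < 178.
Intersection: 126 < BD < 178, so integers 127 through 177: 51 values.

51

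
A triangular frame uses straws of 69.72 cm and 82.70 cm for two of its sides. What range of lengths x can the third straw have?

12.98 < x < 152.42

By the triangle inequality, x must be less than 69.72 + 82.70 = 152.42 and greater than |69.72 − 82.70| = 12.98.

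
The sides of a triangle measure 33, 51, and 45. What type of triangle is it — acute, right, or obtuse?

Compare the square of the longest side to the sum of squares of the other two: 33² + 45² = 3114 > 2601 = 51².

acute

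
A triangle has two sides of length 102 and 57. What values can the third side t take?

By the triangle inequality, t must be less than 102 + 57 = 159 and greater than |102 − 57| = 45.

45 < t < 159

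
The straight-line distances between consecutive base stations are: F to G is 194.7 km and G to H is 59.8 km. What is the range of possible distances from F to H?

By the triangle inequality, |194.7 − 59.8| ≤ FH ≤ 194.7 + 59.8.

134.9 ≤ FH ≤ 254.5 km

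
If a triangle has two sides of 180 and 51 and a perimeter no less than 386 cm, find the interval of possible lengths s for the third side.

155 ≤ s < 231

Triangle inequality alone gives 129 < s < 231.
The perimeter condition gives s ≥ 386 − 180 − 51 = 155.
Intersecting the two: 155 ≤ s < 231.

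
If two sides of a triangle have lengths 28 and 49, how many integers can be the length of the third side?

The third side lies in the open interval (21, 77).
Integers from 22 to 76 inclusive: 76 − 22 + 1 = 55.

55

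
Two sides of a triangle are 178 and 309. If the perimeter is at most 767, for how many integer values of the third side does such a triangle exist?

149

Triangle inequality: 131 < x < 487. Perimeter ≤ 767 gives x ≤ 767 − 178 − 309 = 280.
So 131 < x ≤ 280; integers 132 through 280: 149 values.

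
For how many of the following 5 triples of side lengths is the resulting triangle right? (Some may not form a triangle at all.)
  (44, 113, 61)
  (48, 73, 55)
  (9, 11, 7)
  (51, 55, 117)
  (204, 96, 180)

(44,113,61): 44+61 ≤ 113, not a triangle
(48,73,55): 48²+55² = 5329 = 73² → right
(9,11,7): 7²+9² = 130 > 121 = 11² → acute
(51,55,117): 51+55 ≤ 117, not a triangle
(204,96,180): 96²+180² = 41616 = 204² → right
2 of the 5 are right.

2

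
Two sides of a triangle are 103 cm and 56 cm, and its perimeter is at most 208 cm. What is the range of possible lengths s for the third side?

Triangle inequality alone gives 47 < s < 159.
The perimeter condition gives s ≤ 208 − 103 − 56 = 49.
Intersecting the two: 47 < s ≤ 49.

47 < s ≤ 49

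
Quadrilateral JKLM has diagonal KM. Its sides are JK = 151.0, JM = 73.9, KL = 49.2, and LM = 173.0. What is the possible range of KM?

From triangle JKM: |151.0 − 73.9| < KM < 151.0 + 73.9, i.e. 77.1 < KM < 224.9.
From triangle LKM: 123.8 < KM < 222.2.
Both must hold, so KM lies in the intersection.

123.8 < KM < 222.2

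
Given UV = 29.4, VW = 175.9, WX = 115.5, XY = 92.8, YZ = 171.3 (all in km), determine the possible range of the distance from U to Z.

0 ≤ UZ ≤ 584.9 km

The maximum is all hops collinear in one direction: 29.4 + 175.9 + 115.5 + 92.8 + 171.3 = 584.9.
The longest hop is 175.9; the others sum to 409.0. Since 175.9 ≤ 409.0, the path can fold back on itself completely, so the minimum distance is 0.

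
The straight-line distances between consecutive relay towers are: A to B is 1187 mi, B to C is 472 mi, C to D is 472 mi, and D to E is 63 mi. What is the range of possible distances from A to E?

180 ≤ AE ≤ 2194 mi

The maximum is all hops collinear in one direction: 1187 + 472 + 472 + 63 = 2194.
The longest hop is 1187; the others sum to 1007. Folding the others back against it leaves at least 1187 − 1007 = 180.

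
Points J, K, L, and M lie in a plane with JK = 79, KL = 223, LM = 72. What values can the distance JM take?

72 ≤ JM ≤ 374

The maximum is all hops collinear in one direction: 79 + 223 + 72 = 374.
The longest hop is 223; the others sum to 151. Folding the others back against it leaves at least 223 − 151 = 72.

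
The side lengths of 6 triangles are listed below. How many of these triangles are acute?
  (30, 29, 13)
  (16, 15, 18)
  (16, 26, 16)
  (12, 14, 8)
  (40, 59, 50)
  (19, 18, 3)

4

(30,29,13): 13²+29² = 1010 > 900 = 30² → acute
(16,15,18): 15²+16² = 481 > 324 = 18² → acute
(16,26,16): 16²+16² = 512 < 676 = 26² → obtuse
(12,14,8): 8²+12² = 208 > 196 = 14² → acute
(40,59,50): 40²+50² = 4100 > 3481 = 59² → acute
(19,18,3): 3²+18² = 333 < 361 = 19² → obtuse
4 of the 6 are acute.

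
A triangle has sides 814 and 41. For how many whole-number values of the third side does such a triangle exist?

The third side lies in the open interval (773, 855).
Integers from 774 to 854 inclusive: 854 − 774 + 1 = 81.

81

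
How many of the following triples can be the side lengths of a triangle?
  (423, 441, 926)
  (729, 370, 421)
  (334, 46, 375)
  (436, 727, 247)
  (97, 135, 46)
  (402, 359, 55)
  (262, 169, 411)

5

(423,441,926): 423+441 ≤ 926 → not valid
(370,421,729): 370+421 > 729 → valid
(46,334,375): 46+334 > 375 → valid
(247,436,727): 247+436 ≤ 727 → not valid
(46,97,135): 46+97 > 135 → valid
(55,359,402): 55+359 > 402 → valid
(169,262,411): 169+262 > 411 → valid
5 of the 7 triples form a triangle.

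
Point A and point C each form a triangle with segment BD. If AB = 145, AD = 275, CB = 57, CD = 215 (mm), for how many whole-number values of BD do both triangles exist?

113

From triangle ABD: 130 < BD < 420.
From triangle CBD: 158 < BD < 272.
Intersection: 158 < BD < 272, so integers 159 through 271: 113 values.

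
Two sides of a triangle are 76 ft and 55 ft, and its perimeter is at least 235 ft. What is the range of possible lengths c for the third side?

104 ≤ c < 131

Triangle inequality alone gives 21 < c < 131.
The perimeter condition gives c ≥ 235 − 76 − 55 = 104.
Intersecting the two: 104 ≤ c < 131.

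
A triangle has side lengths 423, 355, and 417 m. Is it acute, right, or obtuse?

Compare the square of the longest side to the sum of squares of the other two: 355² + 417² = 299914 > 178929 = 423².

acute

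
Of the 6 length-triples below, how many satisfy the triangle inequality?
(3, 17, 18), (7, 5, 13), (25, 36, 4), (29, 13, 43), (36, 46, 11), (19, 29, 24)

(3,17,18): 3+17 > 18 → valid
(5,7,13): 5+7 ≤ 13 → not valid
(4,25,36): 4+25 ≤ 36 → not valid
(13,29,43): 13+29 ≤ 43 → not valid
(11,36,46): 11+36 > 46 → valid
(19,24,29): 19+24 > 29 → valid
3 of the 6 triples form a triangle.

3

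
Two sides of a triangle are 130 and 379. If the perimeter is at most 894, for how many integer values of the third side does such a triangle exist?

Triangle inequality: 249 < x < 509. Perimeter ≤ 894 gives x ≤ 894 − 130 − 379 = 385.
So 249 < x ≤ 385; integers 250 through 385: 136 values.

136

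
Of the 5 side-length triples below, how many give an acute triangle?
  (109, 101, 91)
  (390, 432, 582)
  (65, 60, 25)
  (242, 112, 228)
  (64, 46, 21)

(109,101,91): 91²+101² = 18482 > 11881 = 109² → acute
(390,432,582): 390²+432² = 338724 = 582² → right
(65,60,25): 25²+60² = 4225 = 65² → right
(242,112,228): 112²+228² = 64528 > 58564 = 242² → acute
(64,46,21): 21²+46² = 2557 < 4096 = 64² → obtuse
2 of the 5 are acute.

2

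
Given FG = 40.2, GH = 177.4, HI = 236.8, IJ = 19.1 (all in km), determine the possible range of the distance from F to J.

0.1 ≤ FJ ≤ 473.5 km

The maximum is all hops collinear in one direction: 40.2 + 177.4 + 236.8 + 19.1 = 473.5.
The longest hop is 236.8; the others sum to 236.7. Folding the others back against it leaves at least 236.8 − 236.7 = 0.1.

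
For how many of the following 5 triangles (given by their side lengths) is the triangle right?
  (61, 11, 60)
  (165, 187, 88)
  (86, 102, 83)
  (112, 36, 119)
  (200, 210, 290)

(61,11,60): 11²+60² = 3721 = 61² → right
(165,187,88): 88²+165² = 34969 = 187² → right
(86,102,83): 83²+86² = 14285 > 10404 = 102² → acute
(112,36,119): 36²+112² = 13840 < 14161 = 119² → obtuse
(200,210,290): 200²+210² = 84100 = 290² → right
3 of the 5 are right.

3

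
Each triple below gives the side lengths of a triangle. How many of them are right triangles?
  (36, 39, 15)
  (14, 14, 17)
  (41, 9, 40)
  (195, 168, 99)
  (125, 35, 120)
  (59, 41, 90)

(36,39,15): 15²+36² = 1521 = 39² → right
(14,14,17): 14²+14² = 392 > 289 = 17² → acute
(41,9,40): 9²+40² = 1681 = 41² → right
(195,168,99): 99²+168² = 38025 = 195² → right
(125,35,120): 35²+120² = 15625 = 125² → right
(59,41,90): 41²+59² = 5162 < 8100 = 90² → obtuse
4 of the 6 are right.

4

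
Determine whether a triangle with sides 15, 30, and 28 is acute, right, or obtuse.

Compare the square of the longest side to the sum of squares of the other two: 15² + 28² = 1009 > 900 = 30².

acute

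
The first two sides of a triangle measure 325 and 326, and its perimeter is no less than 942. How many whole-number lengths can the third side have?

Triangle inequality: 1 < x < 651. Perimeter ≥ 942 gives x ≥ 942 − 325 − 326 = 291.
So 291 ≤ x < 651; integers 291 through 650: 360 values.

360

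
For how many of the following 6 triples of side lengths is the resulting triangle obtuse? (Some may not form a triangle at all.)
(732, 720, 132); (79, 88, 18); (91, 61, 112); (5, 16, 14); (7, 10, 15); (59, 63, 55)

(732,720,132): 132²+720² = 535824 = 732² → right
(79,88,18): 18²+79² = 6565 < 7744 = 88² → obtuse
(91,61,112): 61²+91² = 12002 < 12544 = 112² → obtuse
(5,16,14): 5²+14² = 221 < 256 = 16² → obtuse
(7,10,15): 7²+10² = 149 < 225 = 15² → obtuse
(59,63,55): 55²+59² = 6506 > 3969 = 63² → acute
4 of the 6 are obtuse.

4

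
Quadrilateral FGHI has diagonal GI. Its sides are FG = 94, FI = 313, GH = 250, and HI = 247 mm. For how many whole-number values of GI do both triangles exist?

187

From triangle FGI: 219 < GI < 407.
From triangle HGI: 3 < GI < 497.
Intersection: 219 < GI < 407, so integers 220 through 406: 187 values.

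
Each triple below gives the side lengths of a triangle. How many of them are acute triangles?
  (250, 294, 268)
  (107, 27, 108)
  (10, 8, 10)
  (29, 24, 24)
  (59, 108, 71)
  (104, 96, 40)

(250,294,268): 250²+268² = 134324 > 86436 = 294² → acute
(107,27,108): 27²+107² = 12178 > 11664 = 108² → acute
(10,8,10): 8²+10² = 164 > 100 = 10² → acute
(29,24,24): 24²+24² = 1152 > 841 = 29² → acute
(59,108,71): 59²+71² = 8522 < 11664 = 108² → obtuse
(104,96,40): 40²+96² = 10816 = 104² → right
4 of the 6 are acute.

4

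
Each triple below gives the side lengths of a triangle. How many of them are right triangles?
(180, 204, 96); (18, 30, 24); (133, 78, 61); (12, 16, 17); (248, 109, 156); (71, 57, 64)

2

(180,204,96): 96²+180² = 41616 = 204² → right
(18,30,24): 18²+24² = 900 = 30² → right
(133,78,61): 61²+78² = 9805 < 17689 = 133² → obtuse
(12,16,17): 12²+16² = 400 > 289 = 17² → acute
(248,109,156): 109²+156² = 36217 < 61504 = 248² → obtuse
(71,57,64): 57²+64² = 7345 > 5041 = 71² → acute
2 of the 6 are right.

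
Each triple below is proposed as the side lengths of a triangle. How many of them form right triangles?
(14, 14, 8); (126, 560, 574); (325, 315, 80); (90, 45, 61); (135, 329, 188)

(14,14,8): 8²+14² = 260 > 196 = 14² → acute
(126,560,574): 126²+560² = 329476 = 574² → right
(325,315,80): 80²+315² = 105625 = 325² → right
(90,45,61): 45²+61² = 5746 < 8100 = 90² → obtuse
(135,329,188): 135+188 ≤ 329, not a triangle
2 of the 5 are right.

2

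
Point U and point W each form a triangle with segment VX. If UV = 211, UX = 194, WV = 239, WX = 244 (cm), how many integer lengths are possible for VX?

From triangle UVX: 17 < VX < 405.
From triangle WVX: 5 < VX < 483.
Intersection: 17 < VX < 405, so integers 18 through 404: 387 values.

387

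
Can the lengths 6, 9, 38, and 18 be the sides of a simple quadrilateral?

No

For a quadrilateral, each side must be shorter than the sum of the others.
Here the longest side is 38, but the remaining 3 sides sum to only 33.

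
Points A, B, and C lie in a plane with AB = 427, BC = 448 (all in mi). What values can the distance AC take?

21 ≤ AC ≤ 875 mi

By the triangle inequality, |427 − 448| ≤ AC ≤ 427 + 448.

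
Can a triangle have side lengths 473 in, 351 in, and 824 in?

No

The two shorter sides sum to 824, exactly equal to the longest side 824.
That gives only a degenerate (flat) triangle — the inequality must be strict.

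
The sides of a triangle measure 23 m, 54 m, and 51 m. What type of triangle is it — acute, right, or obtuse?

Compare the square of the longest side to the sum of squares of the other two: 23² + 51² = 3130 > 2916 = 54².

acute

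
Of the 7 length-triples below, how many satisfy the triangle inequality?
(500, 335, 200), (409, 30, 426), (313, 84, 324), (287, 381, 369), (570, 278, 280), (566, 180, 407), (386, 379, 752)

6

(200,335,500): 200+335 > 500 → valid
(30,409,426): 30+409 > 426 → valid
(84,313,324): 84+313 > 324 → valid
(287,369,381): 287+369 > 381 → valid
(278,280,570): 278+280 ≤ 570 → not valid
(180,407,566): 180+407 > 566 → valid
(379,386,752): 379+386 > 752 → valid
6 of the 7 triples form a triangle.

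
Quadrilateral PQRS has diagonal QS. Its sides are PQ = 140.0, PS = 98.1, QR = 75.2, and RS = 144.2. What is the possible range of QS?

From triangle PQS: |140.0 − 98.1| < QS < 140.0 + 98.1, i.e. 41.9 < QS < 238.1.
From triangle RQS: 69.0 < QS < 219.4.
Both must hold, so QS lies in the intersection.

69.0 < QS < 219.4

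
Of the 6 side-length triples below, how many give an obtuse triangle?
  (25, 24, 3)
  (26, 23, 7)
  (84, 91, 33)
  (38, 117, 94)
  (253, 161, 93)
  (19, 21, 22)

5

(25,24,3): 3²+24² = 585 < 625 = 25² → obtuse
(26,23,7): 7²+23² = 578 < 676 = 26² → obtuse
(84,91,33): 33²+84² = 8145 < 8281 = 91² → obtuse
(38,117,94): 38²+94² = 10280 < 13689 = 117² → obtuse
(253,161,93): 93²+161² = 34570 < 64009 = 253² → obtuse
(19,21,22): 19²+21² = 802 > 484 = 22² → acute
5 of the 6 are obtuse.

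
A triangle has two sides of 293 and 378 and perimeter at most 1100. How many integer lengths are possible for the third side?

Triangle inequality: 85 < x < 671. Perimeter ≤ 1100 gives x ≤ 1100 − 293 − 378 = 429.
So 85 < x ≤ 429; integers 86 through 429: 344 values.

344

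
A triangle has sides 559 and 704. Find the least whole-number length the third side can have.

146

The third side must be strictly greater than |559 − 704| = 145.
The smallest integer above 145 is 146.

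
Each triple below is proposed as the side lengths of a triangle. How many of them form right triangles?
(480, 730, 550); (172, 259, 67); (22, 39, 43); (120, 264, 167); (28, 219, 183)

1

(480,730,550): 480²+550² = 532900 = 730² → right
(172,259,67): 67+172 ≤ 259, not a triangle
(22,39,43): 22²+39² = 2005 > 1849 = 43² → acute
(120,264,167): 120²+167² = 42289 < 69696 = 264² → obtuse
(28,219,183): 28+183 ≤ 219, not a triangle
1 of the 5 is right.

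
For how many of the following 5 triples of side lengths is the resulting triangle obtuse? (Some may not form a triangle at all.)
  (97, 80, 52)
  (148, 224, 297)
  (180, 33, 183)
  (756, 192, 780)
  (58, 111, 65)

3

(97,80,52): 52²+80² = 9104 < 9409 = 97² → obtuse
(148,224,297): 148²+224² = 72080 < 88209 = 297² → obtuse
(180,33,183): 33²+180² = 33489 = 183² → right
(756,192,780): 192²+756² = 608400 = 780² → right
(58,111,65): 58²+65² = 7589 < 12321 = 111² → obtuse
3 of the 5 are obtuse.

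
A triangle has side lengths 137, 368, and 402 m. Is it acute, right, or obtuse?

obtuse

Compare the square of the longest side to the sum of squares of the other two: 137² + 368² = 154193 < 161604 = 402².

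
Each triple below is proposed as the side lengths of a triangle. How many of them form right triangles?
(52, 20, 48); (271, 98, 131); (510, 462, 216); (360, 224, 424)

3

(52,20,48): 20²+48² = 2704 = 52² → right
(271,98,131): 98+131 ≤ 271, not a triangle
(510,462,216): 216²+462² = 260100 = 510² → right
(360,224,424): 224²+360² = 179776 = 424² → right
3 of the 4 are right.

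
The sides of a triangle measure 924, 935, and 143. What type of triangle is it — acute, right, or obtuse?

right

Compare the square of the longest side to the sum of squares of the other two: 143² + 924² = 874225 = 935².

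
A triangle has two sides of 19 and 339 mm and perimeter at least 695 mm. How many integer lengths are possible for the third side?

21

Triangle inequality: 320 < x < 358. Perimeter ≥ 695 gives x ≥ 695 − 19 − 339 = 337.
So 337 ≤ x < 358; integers 337 through 357: 21 values.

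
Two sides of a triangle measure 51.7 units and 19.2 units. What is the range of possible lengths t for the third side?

32.5 < t < 70.9

By the triangle inequality, t must be less than 51.7 + 19.2 = 70.9 and greater than |51.7 − 19.2| = 32.5.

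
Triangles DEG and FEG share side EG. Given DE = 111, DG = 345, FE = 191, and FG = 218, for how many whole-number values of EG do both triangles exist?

174

From triangle DEG: 234 < EG < 456.
From triangle FEG: 27 < EG < 409.
Intersection: 234 < EG < 409, so integers 235 through 408: 174 values.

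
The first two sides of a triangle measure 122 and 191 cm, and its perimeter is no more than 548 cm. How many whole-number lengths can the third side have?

166

Triangle inequality: 69 < x < 313. Perimeter ≤ 548 gives x ≤ 548 − 122 − 191 = 235.
So 69 < x ≤ 235; integers 70 through 235: 166 values.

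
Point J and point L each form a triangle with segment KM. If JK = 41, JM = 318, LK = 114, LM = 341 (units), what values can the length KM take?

From triangle JKM: |41 − 318| < KM < 41 + 318, i.e. 277 < KM < 359.
From triangle LKM: 227 < KM < 455.
Both must hold, so KM lies in the intersection.

277 < KM < 359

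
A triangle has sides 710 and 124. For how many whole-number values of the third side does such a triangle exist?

The third side lies in the open interval (586, 834).
Integers from 587 to 833 inclusive: 833 − 587 + 1 = 247.

247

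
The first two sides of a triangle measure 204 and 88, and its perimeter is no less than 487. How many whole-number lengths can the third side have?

Triangle inequality: 116 < x < 292. Perimeter ≥ 487 gives x ≥ 487 − 204 − 88 = 195.
So 195 ≤ x < 292; integers 195 through 291: 97 values.

97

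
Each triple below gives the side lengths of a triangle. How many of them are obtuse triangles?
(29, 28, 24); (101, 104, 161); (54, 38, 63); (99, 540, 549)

1

(29,28,24): 24²+28² = 1360 > 841 = 29² → acute
(101,104,161): 101²+104² = 21017 < 25921 = 161² → obtuse
(54,38,63): 38²+54² = 4360 > 3969 = 63² → acute
(99,540,549): 99²+540² = 301401 = 549² → right
1 of the 4 is obtuse.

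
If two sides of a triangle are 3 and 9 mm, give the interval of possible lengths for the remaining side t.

By the triangle inequality, t must be less than 3 + 9 = 12 and greater than |3 − 9| = 6.

6 < t < 12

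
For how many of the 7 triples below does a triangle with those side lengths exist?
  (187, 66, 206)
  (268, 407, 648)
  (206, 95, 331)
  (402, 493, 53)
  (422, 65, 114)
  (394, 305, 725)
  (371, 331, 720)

(66,187,206): 66+187 > 206 → valid
(268,407,648): 268+407 > 648 → valid
(95,206,331): 95+206 ≤ 331 → not valid
(53,402,493): 53+402 ≤ 493 → not valid
(65,114,422): 65+114 ≤ 422 → not valid
(305,394,725): 305+394 ≤ 725 → not valid
(331,371,720): 331+371 ≤ 720 → not valid
2 of the 7 triples form a triangle.

2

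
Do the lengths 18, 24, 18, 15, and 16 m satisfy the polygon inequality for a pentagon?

A pentagon exists iff every side is shorter than the sum of the others — equivalently, the longest side is less than the sum of the rest.
Longest side 24 < 67 (sum of the remaining 4), so yes.

Yes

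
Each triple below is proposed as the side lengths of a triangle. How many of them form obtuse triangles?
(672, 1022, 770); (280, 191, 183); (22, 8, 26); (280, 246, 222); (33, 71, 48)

3

(672,1022,770): 672²+770² = 1044484 = 1022² → right
(280,191,183): 183²+191² = 69970 < 78400 = 280² → obtuse
(22,8,26): 8²+22² = 548 < 676 = 26² → obtuse
(280,246,222): 222²+246² = 109800 > 78400 = 280² → acute
(33,71,48): 33²+48² = 3393 < 5041 = 71² → obtuse
3 of the 5 are obtuse.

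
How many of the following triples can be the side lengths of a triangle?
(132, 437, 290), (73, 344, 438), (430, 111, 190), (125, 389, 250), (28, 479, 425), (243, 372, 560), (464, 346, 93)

1

(132,290,437): 132+290 ≤ 437 → not valid
(73,344,438): 73+344 ≤ 438 → not valid
(111,190,430): 111+190 ≤ 430 → not valid
(125,250,389): 125+250 ≤ 389 → not valid
(28,425,479): 28+425 ≤ 479 → not valid
(243,372,560): 243+372 > 560 → valid
(93,346,464): 93+346 ≤ 464 → not valid
1 of the 7 triples forms a triangle.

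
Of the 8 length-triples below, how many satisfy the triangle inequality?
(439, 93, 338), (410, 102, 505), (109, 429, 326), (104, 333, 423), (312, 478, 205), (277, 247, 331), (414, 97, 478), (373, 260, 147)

7

(93,338,439): 93+338 ≤ 439 → not valid
(102,410,505): 102+410 > 505 → valid
(109,326,429): 109+326 > 429 → valid
(104,333,423): 104+333 > 423 → valid
(205,312,478): 205+312 > 478 → valid
(247,277,331): 247+277 > 331 → valid
(97,414,478): 97+414 > 478 → valid
(147,260,373): 147+260 > 373 → valid
7 of the 8 triples form a triangle.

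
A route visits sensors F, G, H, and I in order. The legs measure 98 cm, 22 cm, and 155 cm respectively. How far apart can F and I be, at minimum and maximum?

The maximum is all hops collinear in one direction: 98 + 22 + 155 = 275.
The longest hop is 155; the others sum to 120. Folding the others back against it leaves at least 155 − 120 = 35.

35 ≤ FI ≤ 275 cm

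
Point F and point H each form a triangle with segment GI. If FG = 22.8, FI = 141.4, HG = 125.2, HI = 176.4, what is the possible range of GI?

From triangle FGI: |22.8 − 141.4| < GI < 22.8 + 141.4, i.e. 118.6 < GI < 164.2.
From triangle HGI: 51.2 < GI < 301.6.
Both must hold, so GI lies in the intersection.

118.6 < GI < 164.2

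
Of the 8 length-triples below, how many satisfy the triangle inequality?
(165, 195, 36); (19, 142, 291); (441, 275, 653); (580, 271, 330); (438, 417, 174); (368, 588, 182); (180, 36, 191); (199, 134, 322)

(36,165,195): 36+165 > 195 → valid
(19,142,291): 19+142 ≤ 291 → not valid
(275,441,653): 275+441 > 653 → valid
(271,330,580): 271+330 > 580 → valid
(174,417,438): 174+417 > 438 → valid
(182,368,588): 182+368 ≤ 588 → not valid
(36,180,191): 36+180 > 191 → valid
(134,199,322): 134+199 > 322 → valid
6 of the 8 triples form a triangle.

6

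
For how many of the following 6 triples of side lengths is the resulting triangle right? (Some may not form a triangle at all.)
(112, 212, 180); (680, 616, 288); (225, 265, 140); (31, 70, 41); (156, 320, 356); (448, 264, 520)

(112,212,180): 112²+180² = 44944 = 212² → right
(680,616,288): 288²+616² = 462400 = 680² → right
(225,265,140): 140²+225² = 70225 = 265² → right
(31,70,41): 31²+41² = 2642 < 4900 = 70² → obtuse
(156,320,356): 156²+320² = 126736 = 356² → right
(448,264,520): 264²+448² = 270400 = 520² → right
5 of the 6 are right.

5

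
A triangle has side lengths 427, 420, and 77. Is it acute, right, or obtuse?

Compare the square of the longest side to the sum of squares of the other two: 77² + 420² = 182329 = 427².

right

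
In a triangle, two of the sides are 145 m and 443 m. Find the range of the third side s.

298 < s < 588

By the triangle inequality, s must be less than 145 + 443 = 588 and greater than |145 − 443| = 298.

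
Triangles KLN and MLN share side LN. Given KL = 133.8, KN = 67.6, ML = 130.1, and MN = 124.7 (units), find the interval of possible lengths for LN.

From triangle KLN: |133.8 − 67.6| < LN < 133.8 + 67.6, i.e. 66.2 < LN < 201.4.
From triangle MLN: 5.4 < LN < 254.8.
Both must hold, so LN lies in the intersection.

66.2 < LN < 201.4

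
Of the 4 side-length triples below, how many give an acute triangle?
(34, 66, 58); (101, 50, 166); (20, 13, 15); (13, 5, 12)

1

(34,66,58): 34²+58² = 4520 > 4356 = 66² → acute
(101,50,166): 50+101 ≤ 166, not a triangle
(20,13,15): 13²+15² = 394 < 400 = 20² → obtuse
(13,5,12): 5²+12² = 169 = 13² → right
1 of the 4 is acute.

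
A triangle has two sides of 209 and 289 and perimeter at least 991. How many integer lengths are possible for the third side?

Triangle inequality: 80 < x < 498. Perimeter ≥ 991 gives x ≥ 991 − 209 − 289 = 493.
So 493 ≤ x < 498; integers 493 through 497: 5 values.

5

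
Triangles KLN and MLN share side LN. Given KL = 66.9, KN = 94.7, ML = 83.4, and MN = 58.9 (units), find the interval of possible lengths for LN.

27.8 < LN < 142.3

From triangle KLN: |66.9 − 94.7| < LN < 66.9 + 94.7, i.e. 27.8 < LN < 161.6.
From triangle MLN: 24.5 < LN < 142.3.
Both must hold, so LN lies in the intersection.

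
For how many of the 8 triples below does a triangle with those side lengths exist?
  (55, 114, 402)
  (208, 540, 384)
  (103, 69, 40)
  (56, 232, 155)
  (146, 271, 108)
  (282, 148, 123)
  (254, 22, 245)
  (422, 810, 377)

3

(55,114,402): 55+114 ≤ 402 → not valid
(208,384,540): 208+384 > 540 → valid
(40,69,103): 40+69 > 103 → valid
(56,155,232): 56+155 ≤ 232 → not valid
(108,146,271): 108+146 ≤ 271 → not valid
(123,148,282): 123+148 ≤ 282 → not valid
(22,245,254): 22+245 > 254 → valid
(377,422,810): 377+422 ≤ 810 → not valid
3 of the 8 triples form a triangle.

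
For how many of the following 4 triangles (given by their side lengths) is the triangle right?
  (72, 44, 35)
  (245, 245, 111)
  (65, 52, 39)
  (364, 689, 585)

2

(72,44,35): 35²+44² = 3161 < 5184 = 72² → obtuse
(245,245,111): 111²+245² = 72346 > 60025 = 245² → acute
(65,52,39): 39²+52² = 4225 = 65² → right
(364,689,585): 364²+585² = 474721 = 689² → right
2 of the 4 are right.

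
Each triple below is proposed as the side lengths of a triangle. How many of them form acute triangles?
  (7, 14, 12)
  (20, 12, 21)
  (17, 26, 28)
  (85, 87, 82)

(7,14,12): 7²+12² = 193 < 196 = 14² → obtuse
(20,12,21): 12²+20² = 544 > 441 = 21² → acute
(17,26,28): 17²+26² = 965 > 784 = 28² → acute
(85,87,82): 82²+85² = 13949 > 7569 = 87² → acute
3 of the 4 are acute.

3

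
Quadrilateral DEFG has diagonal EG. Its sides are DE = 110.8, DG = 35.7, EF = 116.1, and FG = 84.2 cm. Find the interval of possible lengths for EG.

75.1 < EG < 146.5

From triangle DEG: |110.8 − 35.7| < EG < 110.8 + 35.7, i.e. 75.1 < EG < 146.5.
From triangle FEG: 31.9 < EG < 200.3.
Both must hold, so EG lies in the intersection.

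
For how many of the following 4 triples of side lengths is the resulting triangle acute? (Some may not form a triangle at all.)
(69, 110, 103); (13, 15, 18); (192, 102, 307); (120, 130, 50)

(69,110,103): 69²+103² = 15370 > 12100 = 110² → acute
(13,15,18): 13²+15² = 394 > 324 = 18² → acute
(192,102,307): 102+192 ≤ 307, not a triangle
(120,130,50): 50²+120² = 16900 = 130² → right
2 of the 4 are acute.

2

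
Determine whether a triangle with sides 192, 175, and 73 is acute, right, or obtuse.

obtuse

Compare the square of the longest side to the sum of squares of the other two: 73² + 175² = 35954 < 36864 = 192².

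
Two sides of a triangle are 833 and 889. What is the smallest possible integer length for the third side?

57

The third side must be strictly greater than |833 − 889| = 56.
The smallest integer above 56 is 57.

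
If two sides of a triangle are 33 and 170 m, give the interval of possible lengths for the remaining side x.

By the triangle inequality, x must be less than 33 + 170 = 203 and greater than |33 − 170| = 137.

137 < x < 203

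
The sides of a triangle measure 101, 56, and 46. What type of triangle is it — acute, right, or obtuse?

obtuse

Compare the square of the longest side to the sum of squares of the other two: 46² + 56² = 5252 < 10201 = 101².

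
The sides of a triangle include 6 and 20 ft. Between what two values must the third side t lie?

14 < t < 26 (ft)

By the triangle inequality, t must be less than 6 + 20 = 26 and greater than |6 − 20| = 14.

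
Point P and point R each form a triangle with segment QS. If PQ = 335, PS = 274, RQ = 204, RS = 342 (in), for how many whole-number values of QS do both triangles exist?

From triangle PQS: 61 < QS < 609.
From triangle RQS: 138 < QS < 546.
Intersection: 138 < QS < 546, so integers 139 through 545: 407 values.

407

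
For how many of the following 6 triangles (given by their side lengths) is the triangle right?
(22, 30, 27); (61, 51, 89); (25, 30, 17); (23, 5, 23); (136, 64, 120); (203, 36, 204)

1

(22,30,27): 22²+27² = 1213 > 900 = 30² → acute
(61,51,89): 51²+61² = 6322 < 7921 = 89² → obtuse
(25,30,17): 17²+25² = 914 > 900 = 30² → acute
(23,5,23): 5²+23² = 554 > 529 = 23² → acute
(136,64,120): 64²+120² = 18496 = 136² → right
(203,36,204): 36²+203² = 42505 > 41616 = 204² → acute
1 of the 6 is right.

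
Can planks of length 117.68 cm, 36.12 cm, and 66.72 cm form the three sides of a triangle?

The longest side is 117.68, but the other two sum to only 102.84.
102.84 < 117.68, so the triangle inequality fails.

No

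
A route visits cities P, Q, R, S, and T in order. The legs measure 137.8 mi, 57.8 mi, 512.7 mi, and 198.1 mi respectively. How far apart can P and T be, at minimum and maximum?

119.0 ≤ PT ≤ 906.4 mi

The maximum is all hops collinear in one direction: 137.8 + 57.8 + 512.7 + 198.1 = 906.4.
The longest hop is 512.7; the others sum to 393.7. Folding the others back against it leaves at least 512.7 − 393.7 = 119.0.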